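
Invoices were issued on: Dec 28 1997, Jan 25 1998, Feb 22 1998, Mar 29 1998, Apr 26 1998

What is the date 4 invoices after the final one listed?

Aug 30 1998

All Sundays; the gaps (28, 28, 35, 28) vary with month length.
This is the last Sunday of each month.
Last Sunday of May 1998: May 31 1998.
Last Sunday of June 1998: Jun 28 1998.
July 1998 ends with Sunday Jul 26 1998.
August 1998 ends with Sunday Aug 30 1998.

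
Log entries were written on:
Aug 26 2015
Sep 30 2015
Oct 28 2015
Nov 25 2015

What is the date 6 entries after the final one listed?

All Wednesdays; the gaps (35, 28, 28) vary with month length.
This is the last Wednesday of each month.
Last Wednesday of December 2015: Dec 30 2015.
January 2016 ends with Wednesday Jan 27 2016.
Last Wednesday of February 2016: Feb 24 2016.
March 2016 ends with Wednesday Mar 30 2016.
Last Wednesday of April 2016: Apr 27 2016.
Last Wednesday of May 2016: May 25 2016.

May 25 2016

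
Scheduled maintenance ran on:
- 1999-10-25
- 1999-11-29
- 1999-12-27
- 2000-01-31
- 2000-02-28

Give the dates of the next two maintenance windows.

Every date is a Monday; gaps 35, 28, 35, 28 days.
Each is the last Monday of its month (at least one falls on the 29th or later, ruling out '4th Monday').
March 2000 ends with Monday 2000-03-27.
Last Monday of April 2000: 2000-04-24.

2000-03-27, 2000-04-24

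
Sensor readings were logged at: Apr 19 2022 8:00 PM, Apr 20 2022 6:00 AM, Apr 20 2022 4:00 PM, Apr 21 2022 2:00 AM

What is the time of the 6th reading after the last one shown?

Spacing: 10, 10, 10 h — constant 10 h.
Apr 21 2022 2:00 AM + 10 h = Apr 21 2022 12:00 PM.
Apr 21 2022 12:00 PM + 10 h = Apr 21 2022 10:00 PM.
Apr 21 2022 10:00 PM + 10 h = Apr 22 2022 8:00 AM.
Apr 22 2022 8:00 AM + 10 h = Apr 22 2022 6:00 PM.
Apr 22 2022 6:00 PM + 10 h = Apr 23 2022 4:00 AM.
Apr 23 2022 4:00 AM + 10 h = Apr 23 2022 2:00 PM.

Apr 23 2022 2:00 PM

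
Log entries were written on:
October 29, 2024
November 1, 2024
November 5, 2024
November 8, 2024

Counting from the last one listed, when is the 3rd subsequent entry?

Every event lands on a Tuesday or Friday (gaps cycle 3, 4, 3).
So the schedule is: every Tuesday and Friday.
The following Tuesday is November 12, 2024.
The following Friday is November 15, 2024.
The following Tuesday is November 19, 2024.

November 19, 2024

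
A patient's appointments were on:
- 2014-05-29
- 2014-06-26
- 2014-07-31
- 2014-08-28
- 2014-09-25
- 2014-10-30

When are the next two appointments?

2014-11-27, 2014-12-25

These are Thursdays with 28, 35, 28, 28, 35-day gaps.
Each is the final Thursday of its month — 2014-05-29 is past the 28th, so '4th Thursday' doesn't fit.
Last Thursday of November 2014: 2014-11-27.
December 2014 ends with Thursday 2014-12-25.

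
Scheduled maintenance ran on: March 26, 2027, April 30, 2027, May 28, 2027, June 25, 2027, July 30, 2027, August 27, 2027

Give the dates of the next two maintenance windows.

Every date is a Friday; gaps 35, 28, 28, 35, 28 days.
Each is the last Friday of its month (at least one falls on the 29th or later, ruling out '4th Friday').
Last Friday of September 2027: September 24, 2027.
Last Friday of October 2027: October 29, 2027.

September 24, 2027; October 29, 2027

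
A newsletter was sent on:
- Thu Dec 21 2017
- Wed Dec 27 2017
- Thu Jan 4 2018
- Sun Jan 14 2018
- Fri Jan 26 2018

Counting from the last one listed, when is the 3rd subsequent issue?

Gaps: 6, 8, 10, 12 days — each gap is 2 larger than the previous one.
Next gap: 14 days. Fri Jan 26 2018 + 14 days = Fri Feb 9 2018.
Next gap: 16 days. Fri Feb 9 2018 + 16 days = Sun Feb 25 2018.
Next gap: 18 days. Sun Feb 25 2018 + 18 days = Thu Mar 15 2018.

Thu Mar 15 2018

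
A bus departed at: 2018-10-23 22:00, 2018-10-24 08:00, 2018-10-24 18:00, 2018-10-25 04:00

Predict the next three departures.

2018-10-25 14:00, 2018-10-26 00:00, 2018-10-26 10:00

The interval is a steady 10 hours (10, 10, 10).
2018-10-25 04:00 + 10 h = 2018-10-25 14:00.
2018-10-25 14:00 + 10 h = 2018-10-26 00:00.
2018-10-26 00:00 + 10 h = 2018-10-26 10:00.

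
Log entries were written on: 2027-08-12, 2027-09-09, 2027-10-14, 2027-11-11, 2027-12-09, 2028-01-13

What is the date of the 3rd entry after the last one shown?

2028-04-13

Gaps: 28, 35, 28, 28, 35 days — a mix of 28 and 35. Every date is a Thursday.
Each is the 2nd Thursday of its month.
February 2028 — 2nd Thursday is 2028-02-10.
March 2028 — 2nd Thursday is 2028-03-09.
2nd Thursday of April 2028: 2028-04-13.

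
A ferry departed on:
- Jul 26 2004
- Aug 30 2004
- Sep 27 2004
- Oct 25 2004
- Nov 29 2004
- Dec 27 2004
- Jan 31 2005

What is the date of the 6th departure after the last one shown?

Jul 25 2005

All Mondays; the gaps (35, 28, 28, 35, 28, 35) vary with month length.
This is the last Monday of each month.
Last Monday of February 2005: Feb 28 2005.
Last Monday of March 2005: Mar 28 2005.
Last Monday of April 2005: Apr 25 2005.
Last Monday of May 2005: May 30 2005.
Last Monday of June 2005: Jun 27 2005.
Last Monday of July 2005: Jul 25 2005.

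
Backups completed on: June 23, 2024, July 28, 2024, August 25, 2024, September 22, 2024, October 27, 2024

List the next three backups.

November 24, 2024; December 22, 2024; January 26, 2025

These are Sundays at 28- or 35-day spacing (35, 28, 28, 35).
The pattern: 4th Sunday of the month.
November 2024 — 4th Sunday is November 24, 2024.
4th Sunday of December 2024: December 22, 2024.
January 2025 — 4th Sunday is January 26, 2025.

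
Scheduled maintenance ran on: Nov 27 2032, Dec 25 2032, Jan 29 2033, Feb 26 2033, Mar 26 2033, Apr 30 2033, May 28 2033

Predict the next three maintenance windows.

Every date is a Saturday; gaps 28, 35, 28, 28, 35, 28 days.
Each is the last Saturday of its month (at least one falls on the 29th or later, ruling out '4th Saturday').
June 2033 ends with Saturday Jun 25 2033.
July 2033 ends with Saturday Jul 30 2033.
Last Saturday of August 2033: Aug 27 2033.

Jun 25 2033, Jul 30 2033, Aug 27 2033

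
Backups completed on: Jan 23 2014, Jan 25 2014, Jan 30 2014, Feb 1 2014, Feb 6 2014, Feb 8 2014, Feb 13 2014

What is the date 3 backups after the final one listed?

The gap pattern 2, 5, 2, 5, 2, 5 repeats every 2 events.
These are the Thursdays and Saturdays of each week.
The following Saturday is Feb 15 2014.
Next Thursday: Feb 20 2014.
The following Saturday is Feb 22 2014.

Feb 22 2014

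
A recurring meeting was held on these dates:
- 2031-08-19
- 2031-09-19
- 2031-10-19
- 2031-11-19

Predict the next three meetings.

2031-12-19, 2032-01-19, 2032-02-19

Each date is the 19th; the gaps (31, 30, 31) track the month lengths.
The rule is the 19th of each month.
December 2031: 2031-12-19.
Next: January 2032 → 2032-01-19.
February 2032: 2032-02-19.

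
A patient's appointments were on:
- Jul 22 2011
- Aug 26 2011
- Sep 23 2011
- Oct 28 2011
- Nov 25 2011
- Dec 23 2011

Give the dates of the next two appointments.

Jan 27 2012, Feb 24 2012

All dates are Fridays, 35, 28, 35, 28, 28 days apart.
Specifically, the 4th Friday of each month.
January 2012 — 4th Friday is Jan 27 2012.
February 2012 — 4th Friday is Feb 24 2012.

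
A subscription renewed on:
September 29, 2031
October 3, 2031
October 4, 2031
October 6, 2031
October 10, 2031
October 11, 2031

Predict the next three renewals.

October 13, 2031; October 17, 2031; October 18, 2031

Gaps: 4, 1, 2, 4, 1 days — not constant, but cyclic with period 3.
The events fall on every Monday, Friday and Saturday.
Next Monday: October 13, 2031.
The following Friday is October 17, 2031.
The following Saturday is October 18, 2031.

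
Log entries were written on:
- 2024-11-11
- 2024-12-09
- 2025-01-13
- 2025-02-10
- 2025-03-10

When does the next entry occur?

2025-04-14

Gaps: 28, 35, 28, 28 days — a mix of 28 and 35. Every date is a Monday.
Each is the 2nd Monday of its month.
2nd Monday of April 2025: 2025-04-14.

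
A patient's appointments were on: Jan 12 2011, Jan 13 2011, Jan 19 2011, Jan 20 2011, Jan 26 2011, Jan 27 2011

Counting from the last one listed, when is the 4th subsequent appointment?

Every event lands on a Wednesday or Thursday (gaps cycle 1, 6, 1, 6, 1).
So the schedule is: every Wednesday and Thursday.
Next Wednesday: Feb 2 2011.
Next Thursday: Feb 3 2011.
Next Wednesday: Feb 9 2011.
The following Thursday is Feb 10 2011.

Feb 10 2011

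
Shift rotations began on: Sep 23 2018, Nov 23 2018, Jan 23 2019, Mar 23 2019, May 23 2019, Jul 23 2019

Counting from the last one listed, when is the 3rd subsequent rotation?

Each date is the 23rd; the gaps (61, 61, 59, 61, 61) track the month lengths.
The rule is the 23rd of every 2 months.
Next: September 2019 → Sep 23 2019.
Next: November 2019 → Nov 23 2019.
Next: January 2020 → Jan 23 2020.

Jan 23 2020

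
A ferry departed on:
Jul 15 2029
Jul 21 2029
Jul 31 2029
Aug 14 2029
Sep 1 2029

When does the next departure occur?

Gaps: 6, 10, 14, 18 days — each gap is 4 larger than the previous one.
Next gap: 22 days. Sep 1 2029 + 22 days = Sep 23 2029.

Sep 23 2029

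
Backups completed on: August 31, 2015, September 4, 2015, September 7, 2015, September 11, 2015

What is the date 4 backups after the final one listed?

September 25, 2015

The gap pattern 4, 3, 4 repeats every 2 events.
These are the Mondays and Fridays of each week.
Next Monday: September 14, 2015.
Next Friday: September 18, 2015.
Next Monday: September 21, 2015.
The following Friday is September 25, 2015.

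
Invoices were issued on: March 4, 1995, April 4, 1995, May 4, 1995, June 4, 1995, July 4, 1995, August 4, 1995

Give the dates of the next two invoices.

September 4, 1995; October 4, 1995

Each date is the 4th; the gaps (31, 30, 31, 30, 31) track the month lengths.
The rule is the 4th of each month.
September 1995: September 4, 1995.
October 1995: October 4, 1995.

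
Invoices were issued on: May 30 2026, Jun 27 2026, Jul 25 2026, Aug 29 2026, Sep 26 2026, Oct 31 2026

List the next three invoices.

Nov 28 2026, Dec 26 2026, Jan 30 2027

All Saturdays; the gaps (28, 28, 35, 28, 35) vary with month length.
This is the last Saturday of each month.
Last Saturday of November 2026: Nov 28 2026.
Last Saturday of December 2026: Dec 26 2026.
January 2027 ends with Saturday Jan 30 2027.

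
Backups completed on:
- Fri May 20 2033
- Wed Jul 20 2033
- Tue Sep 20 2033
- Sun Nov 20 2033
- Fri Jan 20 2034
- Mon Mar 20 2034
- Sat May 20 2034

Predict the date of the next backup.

Each date is the 20th; the gaps (61, 62, 61, 61, 59, 61) track the month lengths.
The rule is the 20th of every 2 months.
July 2034: Thu Jul 20 2034.

Thu Jul 20 2034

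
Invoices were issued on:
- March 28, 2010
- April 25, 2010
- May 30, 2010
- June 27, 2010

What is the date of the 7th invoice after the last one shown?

January 30, 2011

Every date is a Sunday; gaps 28, 35, 28 days.
Each is the last Sunday of its month (at least one falls on the 29th or later, ruling out '4th Sunday').
July 2010 ends with Sunday July 25, 2010.
Last Sunday of August 2010: August 29, 2010.
September 2010 ends with Sunday September 26, 2010.
Last Sunday of October 2010: October 31, 2010.
Last Sunday of November 2010: November 28, 2010.
December 2010 ends with Sunday December 26, 2010.
January 2011 ends with Sunday January 30, 2011.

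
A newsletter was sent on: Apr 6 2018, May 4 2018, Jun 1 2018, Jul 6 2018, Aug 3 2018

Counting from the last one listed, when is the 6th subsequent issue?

Feb 1 2019

These are Fridays at 28- or 35-day spacing (28, 28, 35, 28).
The pattern: 1st Friday of the month.
September 2018 — 1st Friday is Sep 7 2018.
October 2018 — 1st Friday is Oct 5 2018.
November 2018 — 1st Friday is Nov 2 2018.
December 2018 — 1st Friday is Dec 7 2018.
January 2019 — 1st Friday is Jan 4 2019.
1st Friday of February 2019: Feb 1 2019.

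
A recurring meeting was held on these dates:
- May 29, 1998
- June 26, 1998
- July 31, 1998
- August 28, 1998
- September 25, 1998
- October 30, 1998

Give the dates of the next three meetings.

All Fridays; the gaps (28, 35, 28, 28, 35) vary with month length.
This is the last Friday of each month.
November 1998 ends with Friday November 27, 1998.
December 1998 ends with Friday December 25, 1998.
Last Friday of January 1999: January 29, 1999.

November 27, 1998; December 25, 1998; January 29, 1999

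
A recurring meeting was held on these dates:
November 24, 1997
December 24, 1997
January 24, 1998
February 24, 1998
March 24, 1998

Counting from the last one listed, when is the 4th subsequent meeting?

Gaps: 30, 31, 31, 28 days — not constant. Every event is on the 24th of the month.
Pattern: the 24th of each month.
April 1998: April 24, 1998.
May 1998: May 24, 1998.
June 1998: June 24, 1998.
July 1998: July 24, 1998.

July 24, 1998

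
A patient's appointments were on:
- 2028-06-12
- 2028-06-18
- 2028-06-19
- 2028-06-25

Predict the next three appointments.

2028-06-26, 2028-07-02, 2028-07-03

Gaps: 6, 1, 6 days — not constant, but cyclic with period 2.
The events fall on every Monday and Sunday.
Next Monday: 2028-06-26.
The following Sunday is 2028-07-02.
Next Monday: 2028-07-03.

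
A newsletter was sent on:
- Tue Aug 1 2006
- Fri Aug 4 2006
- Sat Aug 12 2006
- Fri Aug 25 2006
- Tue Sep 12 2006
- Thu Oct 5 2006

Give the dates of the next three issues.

Thu Nov 2 2006, Tue Dec 5 2006, Fri Jan 12 2007

The spacing grows by 5 each time: 3, 8, 13, 18, 23 days.
Next gap: 28 days. Thu Oct 5 2006 + 28 days = Thu Nov 2 2006.
Next gap: 33 days. Thu Nov 2 2006 + 33 days = Tue Dec 5 2006.
Next gap: 38 days. Tue Dec 5 2006 + 38 days = Fri Jan 12 2007.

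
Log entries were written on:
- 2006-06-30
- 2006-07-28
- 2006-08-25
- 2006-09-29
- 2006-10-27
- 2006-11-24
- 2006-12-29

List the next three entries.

2007-01-26, 2007-02-23, 2007-03-30

These are Fridays with 28, 28, 35, 28, 28, 35-day gaps.
Each is the final Friday of its month — 2006-06-30 is past the 28th, so '4th Friday' doesn't fit.
January 2007 ends with Friday 2007-01-26.
February 2007 ends with Friday 2007-02-23.
March 2007 ends with Friday 2007-03-30.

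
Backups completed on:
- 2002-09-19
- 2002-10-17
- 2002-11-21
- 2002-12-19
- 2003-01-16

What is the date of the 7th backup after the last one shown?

2003-08-21

Gaps: 28, 35, 28, 28 days — a mix of 28 and 35. Every date is a Thursday.
Each is the 3rd Thursday of its month.
February 2003 — 3rd Thursday is 2003-02-20.
March 2003 — 3rd Thursday is 2003-03-20.
3rd Thursday of April 2003: 2003-04-17.
May 2003 — 3rd Thursday is 2003-05-15.
June 2003 — 3rd Thursday is 2003-06-19.
July 2003 — 3rd Thursday is 2003-07-17.
August 2003 — 3rd Thursday is 2003-08-21.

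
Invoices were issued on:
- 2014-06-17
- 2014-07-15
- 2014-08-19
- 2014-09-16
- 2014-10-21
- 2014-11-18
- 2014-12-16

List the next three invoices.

All dates are Tuesdays, 28, 35, 28, 35, 28, 28 days apart.
Specifically, the 3rd Tuesday of each month.
January 2015 — 3rd Tuesday is 2015-01-20.
February 2015 — 3rd Tuesday is 2015-02-17.
March 2015 — 3rd Tuesday is 2015-03-17.

2015-01-20, 2015-02-17, 2015-03-17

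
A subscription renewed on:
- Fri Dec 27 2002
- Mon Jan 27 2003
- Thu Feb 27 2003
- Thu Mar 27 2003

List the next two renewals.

Each date is the 27th; the gaps (31, 31, 28) track the month lengths.
The rule is the 27th of each month.
April 2003: Sun Apr 27 2003.
May 2003: Tue May 27 2003.

Sun Apr 27 2003, Tue May 27 2003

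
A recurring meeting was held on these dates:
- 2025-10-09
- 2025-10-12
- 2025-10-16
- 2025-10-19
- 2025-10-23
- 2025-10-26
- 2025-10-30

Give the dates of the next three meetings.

2025-11-02, 2025-11-06, 2025-11-09

Every event lands on a Thursday or Sunday (gaps cycle 3, 4, 3, 4, 3, 4).
So the schedule is: every Thursday and Sunday.
Next Sunday: 2025-11-02.
Next Thursday: 2025-11-06.
Next Sunday: 2025-11-09.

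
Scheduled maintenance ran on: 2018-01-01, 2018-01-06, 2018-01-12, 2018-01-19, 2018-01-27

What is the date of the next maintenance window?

2018-02-05

Gaps: 5, 6, 7, 8 days — each gap is 1 larger than the previous one.
Next gap: 9 days. 2018-01-27 + 9 days = 2018-02-05.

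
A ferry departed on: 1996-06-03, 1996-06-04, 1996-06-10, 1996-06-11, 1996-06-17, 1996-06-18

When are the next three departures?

The gap pattern 1, 6, 1, 6, 1 repeats every 2 events.
These are the Mondays and Tuesdays of each week.
The following Monday is 1996-06-24.
The following Tuesday is 1996-06-25.
The following Monday is 1996-07-01.

1996-06-24, 1996-06-25, 1996-07-01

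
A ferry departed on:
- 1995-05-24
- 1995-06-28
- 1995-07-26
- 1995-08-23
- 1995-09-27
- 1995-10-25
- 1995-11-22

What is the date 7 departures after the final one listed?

1996-06-26

These are Wednesdays at 28- or 35-day spacing (35, 28, 28, 35, 28, 28).
The pattern: 4th Wednesday of the month.
December 1995 — 4th Wednesday is 1995-12-27.
January 1996 — 4th Wednesday is 1996-01-24.
February 1996 — 4th Wednesday is 1996-02-28.
March 1996 — 4th Wednesday is 1996-03-27.
4th Wednesday of April 1996: 1996-04-24.
May 1996 — 4th Wednesday is 1996-05-22.
4th Wednesday of June 1996: 1996-06-26.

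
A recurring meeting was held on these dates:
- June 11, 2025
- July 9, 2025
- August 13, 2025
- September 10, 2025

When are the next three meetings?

October 8, 2025; November 12, 2025; December 10, 2025

All dates are Wednesdays, 28, 35, 28 days apart.
Specifically, the 2nd Wednesday of each month.
2nd Wednesday of October 2025: October 8, 2025.
November 2025 — 2nd Wednesday is November 12, 2025.
December 2025 — 2nd Wednesday is December 10, 2025.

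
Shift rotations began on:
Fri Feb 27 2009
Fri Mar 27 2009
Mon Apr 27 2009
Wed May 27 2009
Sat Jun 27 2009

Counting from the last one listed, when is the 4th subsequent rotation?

Each date is the 27th; the gaps (28, 31, 30, 31) track the month lengths.
The rule is the 27th of each month.
July 2009: Mon Jul 27 2009.
Next: August 2009 → Thu Aug 27 2009.
Next: September 2009 → Sun Sep 27 2009.
October 2009: Tue Oct 27 2009.

Tue Oct 27 2009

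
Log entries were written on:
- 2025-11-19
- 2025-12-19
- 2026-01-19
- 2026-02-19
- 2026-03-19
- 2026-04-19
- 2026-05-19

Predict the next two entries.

2026-06-19, 2026-07-19

Each date is the 19th; the gaps (30, 31, 31, 28, 31, 30) track the month lengths.
The rule is the 19th of each month.
June 2026: 2026-06-19.
July 2026: 2026-07-19.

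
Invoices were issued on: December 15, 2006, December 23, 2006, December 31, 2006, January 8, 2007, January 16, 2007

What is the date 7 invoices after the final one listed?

Every event comes 8 days after the last (8, 8, 8, 8).
January 16, 2007 + 8 days = January 24, 2007.
January 24, 2007 + 8 days = February 1, 2007.
February 1, 2007 + 8 days = February 9, 2007.
February 9, 2007 + 8 days = February 17, 2007.
February 17, 2007 + 8 days = February 25, 2007.
February 25, 2007 + 8 days = March 5, 2007.
March 5, 2007 + 8 days = March 13, 2007.

March 13, 2007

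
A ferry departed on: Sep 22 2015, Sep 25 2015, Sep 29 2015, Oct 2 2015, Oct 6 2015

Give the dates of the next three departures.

Oct 9 2015, Oct 13 2015, Oct 16 2015

The gap pattern 3, 4, 3, 4 repeats every 2 events.
These are the Tuesdays and Fridays of each week.
The following Friday is Oct 9 2015.
Next Tuesday: Oct 13 2015.
Next Friday: Oct 16 2015.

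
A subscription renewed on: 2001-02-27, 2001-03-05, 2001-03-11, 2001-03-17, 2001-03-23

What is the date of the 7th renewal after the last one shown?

The spacing is 6, 6, 6, 6 days — always 6 days.
2001-03-23 + 6 days = 2001-03-29.
2001-03-29 + 6 days = 2001-04-04.
2001-04-04 + 6 days = 2001-04-10.
2001-04-10 + 6 days = 2001-04-16.
2001-04-16 + 6 days = 2001-04-22.
2001-04-22 + 6 days = 2001-04-28.
2001-04-28 + 6 days = 2001-05-04.

2001-05-04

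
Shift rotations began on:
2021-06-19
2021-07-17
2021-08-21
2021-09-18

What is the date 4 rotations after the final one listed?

2022-01-15

Gaps: 28, 35, 28 days — a mix of 28 and 35. Every date is a Saturday.
Each is the 3rd Saturday of its month.
October 2021 — 3rd Saturday is 2021-10-16.
November 2021 — 3rd Saturday is 2021-11-20.
December 2021 — 3rd Saturday is 2021-12-18.
January 2022 — 3rd Saturday is 2022-01-15.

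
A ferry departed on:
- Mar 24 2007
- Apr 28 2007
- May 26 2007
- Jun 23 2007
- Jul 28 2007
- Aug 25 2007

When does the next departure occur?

These are Saturdays at 28- or 35-day spacing (35, 28, 28, 35, 28).
The pattern: 4th Saturday of the month.
4th Saturday of September 2007: Sep 22 2007.

Sep 22 2007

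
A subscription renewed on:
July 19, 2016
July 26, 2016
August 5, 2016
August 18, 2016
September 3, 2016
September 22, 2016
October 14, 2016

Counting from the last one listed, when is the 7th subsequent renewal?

Intervals are 7, 10, 13, 16, 19, 22 days — an arithmetic progression with common difference 3.
Next gap: 25 days. October 14, 2016 + 25 days = November 8, 2016.
Next gap: 28 days. November 8, 2016 + 28 days = December 6, 2016.
Next gap: 31 days. December 6, 2016 + 31 days = January 6, 2017.
Next gap: 34 days. January 6, 2017 + 34 days = February 9, 2017.
Next gap: 37 days. February 9, 2017 + 37 days = March 18, 2017.
Next gap: 40 days. March 18, 2017 + 40 days = April 27, 2017.
Next gap: 43 days. April 27, 2017 + 43 days = June 9, 2017.

June 9, 2017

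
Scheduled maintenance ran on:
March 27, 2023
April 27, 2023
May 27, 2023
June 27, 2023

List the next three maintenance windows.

Each date is the 27th; the gaps (31, 30, 31) track the month lengths.
The rule is the 27th of each month.
Next: July 2023 → July 27, 2023.
August 2023: August 27, 2023.
September 2023: September 27, 2023.

July 27, 2023; August 27, 2023; September 27, 2023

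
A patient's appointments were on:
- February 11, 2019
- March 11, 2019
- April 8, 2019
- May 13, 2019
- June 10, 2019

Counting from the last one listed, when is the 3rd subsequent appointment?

September 9, 2019

These are Mondays at 28- or 35-day spacing (28, 28, 35, 28).
The pattern: 2nd Monday of the month.
July 2019 — 2nd Monday is July 8, 2019.
2nd Monday of August 2019: August 12, 2019.
2nd Monday of September 2019: September 9, 2019.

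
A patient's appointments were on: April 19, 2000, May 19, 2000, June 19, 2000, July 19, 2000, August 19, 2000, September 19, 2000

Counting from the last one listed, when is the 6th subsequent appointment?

Gaps: 30, 31, 30, 31, 31 days — not constant. Every event is on the 19th of the month.
Pattern: the 19th of each month.
October 2000: October 19, 2000.
November 2000: November 19, 2000.
Next: December 2000 → December 19, 2000.
Next: January 2001 → January 19, 2001.
Next: February 2001 → February 19, 2001.
March 2001: March 19, 2001.

March 19, 2001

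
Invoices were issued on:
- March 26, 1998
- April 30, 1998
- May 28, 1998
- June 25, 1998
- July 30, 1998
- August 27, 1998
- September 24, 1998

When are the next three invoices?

October 29, 1998; November 26, 1998; December 31, 1998

All Thursdays; the gaps (35, 28, 28, 35, 28, 28) vary with month length.
This is the last Thursday of each month.
October 1998 ends with Thursday October 29, 1998.
November 1998 ends with Thursday November 26, 1998.
December 1998 ends with Thursday December 31, 1998.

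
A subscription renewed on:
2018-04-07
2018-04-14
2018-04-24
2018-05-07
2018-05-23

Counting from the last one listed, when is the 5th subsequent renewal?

2018-09-25

The spacing grows by 3 each time: 7, 10, 13, 16 days.
Next gap: 19 days. 2018-05-23 + 19 days = 2018-06-11.
Next gap: 22 days. 2018-06-11 + 22 days = 2018-07-03.
Next gap: 25 days. 2018-07-03 + 25 days = 2018-07-28.
Next gap: 28 days. 2018-07-28 + 28 days = 2018-08-25.
Next gap: 31 days. 2018-08-25 + 31 days = 2018-09-25.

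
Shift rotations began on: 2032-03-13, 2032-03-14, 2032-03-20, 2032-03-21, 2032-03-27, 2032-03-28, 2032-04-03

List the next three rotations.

The gap pattern 1, 6, 1, 6, 1, 6 repeats every 2 events.
These are the Saturdays and Sundays of each week.
The following Sunday is 2032-04-04.
Next Saturday: 2032-04-10.
The following Sunday is 2032-04-11.

2032-04-04, 2032-04-10, 2032-04-11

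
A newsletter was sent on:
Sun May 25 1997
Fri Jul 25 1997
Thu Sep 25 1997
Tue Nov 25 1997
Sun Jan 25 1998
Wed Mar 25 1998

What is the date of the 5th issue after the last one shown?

Each date is the 25th; the gaps (61, 62, 61, 61, 59) track the month lengths.
The rule is the 25th of every 2 months.
Next: May 1998 → Mon May 25 1998.
July 1998: Sat Jul 25 1998.
September 1998: Fri Sep 25 1998.
Next: November 1998 → Wed Nov 25 1998.
Next: January 1999 → Mon Jan 25 1999.

Mon Jan 25 1999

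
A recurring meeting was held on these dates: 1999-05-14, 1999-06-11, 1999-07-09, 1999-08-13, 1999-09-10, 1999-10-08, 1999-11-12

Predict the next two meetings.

These are Fridays at 28- or 35-day spacing (28, 28, 35, 28, 28, 35).
The pattern: 2nd Friday of the month.
December 1999 — 2nd Friday is 1999-12-10.
January 2000 — 2nd Friday is 2000-01-14.

1999-12-10, 2000-01-14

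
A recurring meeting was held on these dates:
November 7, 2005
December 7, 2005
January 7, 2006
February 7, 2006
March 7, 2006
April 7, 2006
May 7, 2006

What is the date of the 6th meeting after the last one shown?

November 7, 2006

Each date is the 7th; the gaps (30, 31, 31, 28, 31, 30) track the month lengths.
The rule is the 7th of each month.
Next: June 2006 → June 7, 2006.
Next: July 2006 → July 7, 2006.
August 2006: August 7, 2006.
Next: September 2006 → September 7, 2006.
Next: October 2006 → October 7, 2006.
Next: November 2006 → November 7, 2006.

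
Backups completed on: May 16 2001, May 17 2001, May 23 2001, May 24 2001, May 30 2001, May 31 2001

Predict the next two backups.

Jun 6 2001, Jun 7 2001

Every event lands on a Wednesday or Thursday (gaps cycle 1, 6, 1, 6, 1).
So the schedule is: every Wednesday and Thursday.
The following Wednesday is Jun 6 2001.
Next Thursday: Jun 7 2001.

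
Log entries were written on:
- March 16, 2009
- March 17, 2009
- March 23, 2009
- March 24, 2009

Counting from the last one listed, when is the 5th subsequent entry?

April 13, 2009

The gap pattern 1, 6, 1 repeats every 2 events.
These are the Mondays and Tuesdays of each week.
Next Monday: March 30, 2009.
The following Tuesday is March 31, 2009.
Next Monday: April 6, 2009.
The following Tuesday is April 7, 2009.
Next Monday: April 13, 2009.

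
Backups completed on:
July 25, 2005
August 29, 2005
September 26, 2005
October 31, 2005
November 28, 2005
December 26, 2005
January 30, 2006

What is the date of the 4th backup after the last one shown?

May 29, 2006

All Mondays; the gaps (35, 28, 35, 28, 28, 35) vary with month length.
This is the last Monday of each month.
February 2006 ends with Monday February 27, 2006.
Last Monday of March 2006: March 27, 2006.
Last Monday of April 2006: April 24, 2006.
May 2006 ends with Monday May 29, 2006.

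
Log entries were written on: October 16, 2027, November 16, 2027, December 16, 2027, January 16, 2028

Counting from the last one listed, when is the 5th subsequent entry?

Gaps: 31, 30, 31 days — not constant. Every event is on the 16th of the month.
Pattern: the 16th of each month.
February 2028: February 16, 2028.
Next: March 2028 → March 16, 2028.
Next: April 2028 → April 16, 2028.
Next: May 2028 → May 16, 2028.
Next: June 2028 → June 16, 2028.

June 16, 2028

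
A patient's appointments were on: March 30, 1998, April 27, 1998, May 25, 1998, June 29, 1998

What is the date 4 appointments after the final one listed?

October 26, 1998

All Mondays; the gaps (28, 28, 35) vary with month length.
This is the last Monday of each month.
Last Monday of July 1998: July 27, 1998.
August 1998 ends with Monday August 31, 1998.
Last Monday of September 1998: September 28, 1998.
October 1998 ends with Monday October 26, 1998.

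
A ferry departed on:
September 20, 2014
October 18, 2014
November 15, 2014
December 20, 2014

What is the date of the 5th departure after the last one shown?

May 16, 2015

All dates are Saturdays, 28, 28, 35 days apart.
Specifically, the 3rd Saturday of each month.
January 2015 — 3rd Saturday is January 17, 2015.
3rd Saturday of February 2015: February 21, 2015.
3rd Saturday of March 2015: March 21, 2015.
April 2015 — 3rd Saturday is April 18, 2015.
May 2015 — 3rd Saturday is May 16, 2015.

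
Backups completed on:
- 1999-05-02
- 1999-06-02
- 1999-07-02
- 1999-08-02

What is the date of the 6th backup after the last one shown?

Each date is the 2nd; the gaps (31, 30, 31) track the month lengths.
The rule is the 2nd of each month.
September 1999: 1999-09-02.
October 1999: 1999-10-02.
November 1999: 1999-11-02.
Next: December 1999 → 1999-12-02.
January 2000: 2000-01-02.
Next: February 2000 → 2000-02-02.

2000-02-02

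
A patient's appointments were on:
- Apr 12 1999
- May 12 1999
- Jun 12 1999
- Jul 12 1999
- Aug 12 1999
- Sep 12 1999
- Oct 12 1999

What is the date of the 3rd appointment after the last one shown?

Jan 12 2000

The day-of-month is always 12 (30, 31, 30, 31, 31, 30 days between events).
So this recurs on the 12th of each month.
Next: November 1999 → Nov 12 1999.
Next: December 1999 → Dec 12 1999.
Next: January 2000 → Jan 12 2000.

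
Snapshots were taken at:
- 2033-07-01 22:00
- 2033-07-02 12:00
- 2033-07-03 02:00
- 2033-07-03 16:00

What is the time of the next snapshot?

2033-07-04 06:00

Spacing: 14, 14, 14 h — constant 14 h.
2033-07-03 16:00 + 14 h = 2033-07-04 06:00.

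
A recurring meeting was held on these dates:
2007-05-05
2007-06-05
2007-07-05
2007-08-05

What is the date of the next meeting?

2007-09-05

The day-of-month is always 5 (31, 30, 31 days between events).
So this recurs on the 5th of each month.
September 2007: 2007-09-05.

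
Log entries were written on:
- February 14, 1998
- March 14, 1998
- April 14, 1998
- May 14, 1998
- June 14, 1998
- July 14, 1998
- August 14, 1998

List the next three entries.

September 14, 1998; October 14, 1998; November 14, 1998

Gaps: 28, 31, 30, 31, 30, 31 days — not constant. Every event is on the 14th of the month.
Pattern: the 14th of each month.
Next: September 1998 → September 14, 1998.
Next: October 1998 → October 14, 1998.
November 1998: November 14, 1998.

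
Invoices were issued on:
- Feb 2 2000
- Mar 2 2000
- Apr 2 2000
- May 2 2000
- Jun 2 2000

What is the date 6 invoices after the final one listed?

Gaps: 29, 31, 30, 31 days — not constant. Every event is on the 2nd of the month.
Pattern: the 2nd of each month.
July 2000: Jul 2 2000.
Next: August 2000 → Aug 2 2000.
September 2000: Sep 2 2000.
Next: October 2000 → Oct 2 2000.
Next: November 2000 → Nov 2 2000.
Next: December 2000 → Dec 2 2000.

Dec 2 2000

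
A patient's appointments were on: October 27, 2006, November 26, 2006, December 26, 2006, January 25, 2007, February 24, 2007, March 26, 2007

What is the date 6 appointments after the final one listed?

The spacing is 30, 30, 30, 30, 30 days — always 30 days.
March 26, 2007 + 30 days = April 25, 2007.
April 25, 2007 + 30 days = May 25, 2007.
May 25, 2007 + 30 days = June 24, 2007.
June 24, 2007 + 30 days = July 24, 2007.
July 24, 2007 + 30 days = August 23, 2007.
August 23, 2007 + 30 days = September 22, 2007.

September 22, 2007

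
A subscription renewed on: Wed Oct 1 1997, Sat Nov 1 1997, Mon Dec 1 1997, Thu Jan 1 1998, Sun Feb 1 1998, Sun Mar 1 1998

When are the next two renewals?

Each date is the 1st; the gaps (31, 30, 31, 31, 28) track the month lengths.
The rule is the 1st of each month.
April 1998: Wed Apr 1 1998.
Next: May 1998 → Fri May 1 1998.

Wed Apr 1 1998, Fri May 1 1998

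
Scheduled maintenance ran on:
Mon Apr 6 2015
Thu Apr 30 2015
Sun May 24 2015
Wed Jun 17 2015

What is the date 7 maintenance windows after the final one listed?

Wed Dec 2 2015

Gaps between consecutive events: 24, 24, 24 days — a constant 24-day interval.
Wed Jun 17 2015 + 24 days = Sat Jul 11 2015.
Sat Jul 11 2015 + 24 days = Tue Aug 4 2015.
Tue Aug 4 2015 + 24 days = Fri Aug 28 2015.
Fri Aug 28 2015 + 24 days = Mon Sep 21 2015.
Mon Sep 21 2015 + 24 days = Thu Oct 15 2015.
Thu Oct 15 2015 + 24 days = Sun Nov 8 2015.
Sun Nov 8 2015 + 24 days = Wed Dec 2 2015.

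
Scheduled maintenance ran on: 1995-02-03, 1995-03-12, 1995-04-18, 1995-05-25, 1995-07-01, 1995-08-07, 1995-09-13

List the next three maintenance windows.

Gaps between consecutive events: 37, 37, 37, 37, 37, 37 days — a constant 37-day interval.
1995-09-13 + 37 days = 1995-10-20.
1995-10-20 + 37 days = 1995-11-26.
1995-11-26 + 37 days = 1996-01-02.

1995-10-20, 1995-11-26, 1996-01-02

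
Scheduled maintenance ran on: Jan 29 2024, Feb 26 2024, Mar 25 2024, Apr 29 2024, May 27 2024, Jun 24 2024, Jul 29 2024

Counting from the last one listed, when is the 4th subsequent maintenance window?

Nov 25 2024

These are Mondays with 28, 28, 35, 28, 28, 35-day gaps.
Each is the final Monday of its month — Jan 29 2024 is past the 28th, so '4th Monday' doesn't fit.
Last Monday of August 2024: Aug 26 2024.
September 2024 ends with Monday Sep 30 2024.
October 2024 ends with Monday Oct 28 2024.
Last Monday of November 2024: Nov 25 2024.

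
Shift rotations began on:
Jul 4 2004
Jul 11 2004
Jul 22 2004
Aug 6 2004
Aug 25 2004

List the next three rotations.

Sep 17 2004, Oct 14 2004, Nov 14 2004

The spacing grows by 4 each time: 7, 11, 15, 19 days.
Next gap: 23 days. Aug 25 2004 + 23 days = Sep 17 2004.
Next gap: 27 days. Sep 17 2004 + 27 days = Oct 14 2004.
Next gap: 31 days. Oct 14 2004 + 31 days = Nov 14 2004.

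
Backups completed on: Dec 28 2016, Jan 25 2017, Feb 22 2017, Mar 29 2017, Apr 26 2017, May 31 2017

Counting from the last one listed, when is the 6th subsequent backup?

All Wednesdays; the gaps (28, 28, 35, 28, 35) vary with month length.
This is the last Wednesday of each month.
June 2017 ends with Wednesday Jun 28 2017.
Last Wednesday of July 2017: Jul 26 2017.
Last Wednesday of August 2017: Aug 30 2017.
September 2017 ends with Wednesday Sep 27 2017.
October 2017 ends with Wednesday Oct 25 2017.
November 2017 ends with Wednesday Nov 29 2017.

Nov 29 2017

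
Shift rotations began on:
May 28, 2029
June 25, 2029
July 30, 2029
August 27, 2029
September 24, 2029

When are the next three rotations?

These are Mondays with 28, 35, 28, 28-day gaps.
Each is the final Monday of its month — July 30, 2029 is past the 28th, so '4th Monday' doesn't fit.
Last Monday of October 2029: October 29, 2029.
Last Monday of November 2029: November 26, 2029.
Last Monday of December 2029: December 31, 2029.

October 29, 2029; November 26, 2029; December 31, 2029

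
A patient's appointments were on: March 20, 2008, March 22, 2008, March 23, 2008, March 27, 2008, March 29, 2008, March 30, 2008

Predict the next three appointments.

Gaps: 2, 1, 4, 2, 1 days — not constant, but cyclic with period 3.
The events fall on every Thursday, Saturday and Sunday.
The following Thursday is April 3, 2008.
The following Saturday is April 5, 2008.
Next Sunday: April 6, 2008.

April 3, 2008; April 5, 2008; April 6, 2008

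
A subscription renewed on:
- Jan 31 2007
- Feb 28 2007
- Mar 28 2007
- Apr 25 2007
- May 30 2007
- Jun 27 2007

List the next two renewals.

Jul 25 2007, Aug 29 2007

Every date is a Wednesday; gaps 28, 28, 28, 35, 28 days.
Each is the last Wednesday of its month (at least one falls on the 29th or later, ruling out '4th Wednesday').
July 2007 ends with Wednesday Jul 25 2007.
August 2007 ends with Wednesday Aug 29 2007.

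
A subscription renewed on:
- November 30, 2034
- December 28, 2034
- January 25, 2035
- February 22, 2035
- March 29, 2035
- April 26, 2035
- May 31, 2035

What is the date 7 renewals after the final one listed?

Every date is a Thursday; gaps 28, 28, 28, 35, 28, 35 days.
Each is the last Thursday of its month (at least one falls on the 29th or later, ruling out '4th Thursday').
June 2035 ends with Thursday June 28, 2035.
July 2035 ends with Thursday July 26, 2035.
August 2035 ends with Thursday August 30, 2035.
September 2035 ends with Thursday September 27, 2035.
Last Thursday of October 2035: October 25, 2035.
November 2035 ends with Thursday November 29, 2035.
December 2035 ends with Thursday December 27, 2035.

December 27, 2035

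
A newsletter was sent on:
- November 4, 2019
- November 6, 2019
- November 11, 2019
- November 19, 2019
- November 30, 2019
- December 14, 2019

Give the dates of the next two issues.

December 31, 2019; January 20, 2020

Intervals are 2, 5, 8, 11, 14 days — an arithmetic progression with common difference 3.
Next gap: 17 days. December 14, 2019 + 17 days = December 31, 2019.
Next gap: 20 days. December 31, 2019 + 20 days = January 20, 2020.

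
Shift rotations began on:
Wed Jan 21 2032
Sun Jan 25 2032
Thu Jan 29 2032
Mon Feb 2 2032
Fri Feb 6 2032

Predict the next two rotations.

Tue Feb 10 2032, Sat Feb 14 2032

Every event comes 4 days after the last (4, 4, 4, 4).
Fri Feb 6 2032 + 4 days = Tue Feb 10 2032.
Tue Feb 10 2032 + 4 days = Sat Feb 14 2032.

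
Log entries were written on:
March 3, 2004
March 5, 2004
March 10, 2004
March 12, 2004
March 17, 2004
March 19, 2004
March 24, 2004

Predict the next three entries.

March 26, 2004; March 31, 2004; April 2, 2004

Gaps: 2, 5, 2, 5, 2, 5 days — not constant, but cyclic with period 2.
The events fall on every Wednesday and Friday.
Next Friday: March 26, 2004.
The following Wednesday is March 31, 2004.
The following Friday is April 2, 2004.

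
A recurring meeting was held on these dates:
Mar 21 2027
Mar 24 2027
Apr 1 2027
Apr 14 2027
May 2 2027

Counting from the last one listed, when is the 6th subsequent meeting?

Dec 1 2027

The spacing grows by 5 each time: 3, 8, 13, 18 days.
Next gap: 23 days. May 2 2027 + 23 days = May 25 2027.
Next gap: 28 days. May 25 2027 + 28 days = Jun 22 2027.
Next gap: 33 days. Jun 22 2027 + 33 days = Jul 25 2027.
Next gap: 38 days. Jul 25 2027 + 38 days = Sep 1 2027.
Next gap: 43 days. Sep 1 2027 + 43 days = Oct 14 2027.
Next gap: 48 days. Oct 14 2027 + 48 days = Dec 1 2027.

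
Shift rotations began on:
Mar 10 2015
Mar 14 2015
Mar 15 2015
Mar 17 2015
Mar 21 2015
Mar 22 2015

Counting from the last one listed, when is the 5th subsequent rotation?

Apr 4 2015

The gap pattern 4, 1, 2, 4, 1 repeats every 3 events.
These are the Tuesdays, Saturdays and Sundays of each week.
Next Tuesday: Mar 24 2015.
The following Saturday is Mar 28 2015.
Next Sunday: Mar 29 2015.
Next Tuesday: Mar 31 2015.
The following Saturday is Apr 4 2015.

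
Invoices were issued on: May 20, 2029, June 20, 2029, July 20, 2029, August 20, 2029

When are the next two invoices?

September 20, 2029; October 20, 2029

Gaps: 31, 30, 31 days — not constant. Every event is on the 20th of the month.
Pattern: the 20th of each month.
September 2029: September 20, 2029.
Next: October 2029 → October 20, 2029.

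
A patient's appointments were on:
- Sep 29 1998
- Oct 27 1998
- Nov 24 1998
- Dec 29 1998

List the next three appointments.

Jan 26 1999, Feb 23 1999, Mar 30 1999

All Tuesdays; the gaps (28, 28, 35) vary with month length.
This is the last Tuesday of each month.
January 1999 ends with Tuesday Jan 26 1999.
Last Tuesday of February 1999: Feb 23 1999.
Last Tuesday of March 1999: Mar 30 1999.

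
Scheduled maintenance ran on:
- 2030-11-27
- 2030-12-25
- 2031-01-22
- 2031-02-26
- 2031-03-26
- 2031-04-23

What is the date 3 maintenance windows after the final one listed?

2031-07-23

Gaps: 28, 28, 35, 28, 28 days — a mix of 28 and 35. Every date is a Wednesday.
Each is the 4th Wednesday of its month.
4th Wednesday of May 2031: 2031-05-28.
June 2031 — 4th Wednesday is 2031-06-25.
July 2031 — 4th Wednesday is 2031-07-23.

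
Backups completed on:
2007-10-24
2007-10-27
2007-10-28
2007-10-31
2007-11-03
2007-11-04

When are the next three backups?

2007-11-07, 2007-11-10, 2007-11-11

Every event lands on a Wednesday or Saturday or Sunday (gaps cycle 3, 1, 3, 3, 1).
So the schedule is: every Wednesday, Saturday and Sunday.
The following Wednesday is 2007-11-07.
Next Saturday: 2007-11-10.
The following Sunday is 2007-11-11.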